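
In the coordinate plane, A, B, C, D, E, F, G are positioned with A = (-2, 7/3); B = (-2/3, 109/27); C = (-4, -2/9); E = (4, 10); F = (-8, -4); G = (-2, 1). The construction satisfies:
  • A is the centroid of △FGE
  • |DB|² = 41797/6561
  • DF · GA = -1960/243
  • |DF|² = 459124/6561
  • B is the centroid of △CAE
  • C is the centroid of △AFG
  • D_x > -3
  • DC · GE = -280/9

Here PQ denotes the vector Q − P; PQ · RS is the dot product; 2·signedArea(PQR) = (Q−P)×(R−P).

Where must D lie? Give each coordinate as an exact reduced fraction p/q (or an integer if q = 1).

D = (-20/9, 166/81)

1. D_x = -20/9  [DC · GE = -280/9 ∩ DF · GA = -1960/243]
2. D_y = 166/81  [DC · GE = -280/9 ∩ DF · GA = -1960/243]
   → D = (-20/9, 166/81)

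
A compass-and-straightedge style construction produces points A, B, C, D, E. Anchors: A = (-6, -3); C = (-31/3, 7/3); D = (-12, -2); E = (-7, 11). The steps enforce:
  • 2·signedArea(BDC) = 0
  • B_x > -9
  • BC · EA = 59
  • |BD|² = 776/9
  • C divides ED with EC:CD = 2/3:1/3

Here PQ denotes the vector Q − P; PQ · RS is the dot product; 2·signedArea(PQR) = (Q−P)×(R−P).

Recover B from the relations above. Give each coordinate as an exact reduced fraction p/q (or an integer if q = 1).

B = (-26/3, 20/3)

1. B_x = -26/3  [2·signedArea(BDC) = 0 ∩ BC · EA = 59]
2. B_y = 20/3  [2·signedArea(BDC) = 0 ∩ BC · EA = 59]
   → B = (-26/3, 20/3)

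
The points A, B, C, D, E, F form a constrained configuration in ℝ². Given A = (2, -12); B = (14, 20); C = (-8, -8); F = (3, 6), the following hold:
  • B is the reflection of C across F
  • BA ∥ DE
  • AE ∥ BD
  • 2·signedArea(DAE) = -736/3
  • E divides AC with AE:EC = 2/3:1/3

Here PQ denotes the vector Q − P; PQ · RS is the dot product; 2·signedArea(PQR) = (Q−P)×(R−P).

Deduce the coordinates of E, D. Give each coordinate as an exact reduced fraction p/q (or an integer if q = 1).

1. E_x = -14/3  [E divides AC with AE:EC = 2/3:1/3]
2. E_y = -28/3  [E divides AC with AE:EC = 2/3:1/3]
   → E = (-14/3, -28/3)
3. D_x = 22/3  [BA ∥ DE ∩ AE ∥ BD]
4. D_y = 68/3  [BA ∥ DE ∩ AE ∥ BD]
   → D = (22/3, 68/3)

D = (22/3, 68/3)
E = (-14/3, -28/3)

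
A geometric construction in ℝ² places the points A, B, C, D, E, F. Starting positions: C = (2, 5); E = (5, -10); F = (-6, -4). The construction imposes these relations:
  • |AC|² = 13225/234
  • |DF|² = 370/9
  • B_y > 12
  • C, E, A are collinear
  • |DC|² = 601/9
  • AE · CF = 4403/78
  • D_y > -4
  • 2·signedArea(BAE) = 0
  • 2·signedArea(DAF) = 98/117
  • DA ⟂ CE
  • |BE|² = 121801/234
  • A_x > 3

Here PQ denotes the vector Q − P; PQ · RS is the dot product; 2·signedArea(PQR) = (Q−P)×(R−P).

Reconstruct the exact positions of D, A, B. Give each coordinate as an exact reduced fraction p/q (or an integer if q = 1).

A = (271/78, -185/78)
B = (41/78, 965/78)
D = (1/3, -3)

1. A_x = 271/78  [C, E, A are collinear ∩ AE · CF = 4403/78]
2. A_y = -185/78  [C, E, A are collinear ∩ AE · CF = 4403/78]
   → A = (271/78, -185/78)
3. B_x = 41/78  [line 595/78·x + 119/78·y + -595/26 = 0 ∩ |BE|² = 121801/234]
4. B_y = 965/78  [line 595/78·x + 119/78·y + -595/26 = 0 ∩ |BE|² = 121801/234]
   → B = (41/78, 965/78)
5. D_x = 1/3  [2·signedArea(DAF) = 98/117 ∩ DA ⟂ CE]
6. D_y = -3  [2·signedArea(DAF) = 98/117 ∩ DA ⟂ CE]
   → D = (1/3, -3)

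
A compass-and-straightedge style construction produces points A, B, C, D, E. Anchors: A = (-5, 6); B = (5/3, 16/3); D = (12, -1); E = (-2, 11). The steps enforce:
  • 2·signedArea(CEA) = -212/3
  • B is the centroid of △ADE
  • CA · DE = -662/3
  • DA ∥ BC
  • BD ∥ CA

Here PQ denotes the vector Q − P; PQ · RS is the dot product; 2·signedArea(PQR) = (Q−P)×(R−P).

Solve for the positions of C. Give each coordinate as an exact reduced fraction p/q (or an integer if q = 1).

1. C_x = -46/3  [BD ∥ CA ∩ DA ∥ BC]
2. C_y = 37/3  [BD ∥ CA ∩ DA ∥ BC]
   → C = (-46/3, 37/3)

C = (-46/3, 37/3)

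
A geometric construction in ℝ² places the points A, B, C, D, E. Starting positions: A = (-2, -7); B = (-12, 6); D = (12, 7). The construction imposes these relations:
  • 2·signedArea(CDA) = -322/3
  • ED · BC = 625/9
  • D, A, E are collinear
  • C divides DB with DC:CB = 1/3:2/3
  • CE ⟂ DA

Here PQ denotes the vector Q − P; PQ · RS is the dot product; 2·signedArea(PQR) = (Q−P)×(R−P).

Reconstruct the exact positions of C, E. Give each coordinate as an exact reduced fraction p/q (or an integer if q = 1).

C = (4, 20/3)
E = (47/6, 17/6)

1. C_x = 4  [C divides DB with DC:CB = 1/3:2/3]
2. C_y = 20/3  [C divides DB with DC:CB = 1/3:2/3]
   → C = (4, 20/3)
3. E_x = 47/6  [D, A, E are collinear ∩ CE ⟂ DA]
4. E_y = 17/6  [D, A, E are collinear ∩ CE ⟂ DA]
   → E = (47/6, 17/6)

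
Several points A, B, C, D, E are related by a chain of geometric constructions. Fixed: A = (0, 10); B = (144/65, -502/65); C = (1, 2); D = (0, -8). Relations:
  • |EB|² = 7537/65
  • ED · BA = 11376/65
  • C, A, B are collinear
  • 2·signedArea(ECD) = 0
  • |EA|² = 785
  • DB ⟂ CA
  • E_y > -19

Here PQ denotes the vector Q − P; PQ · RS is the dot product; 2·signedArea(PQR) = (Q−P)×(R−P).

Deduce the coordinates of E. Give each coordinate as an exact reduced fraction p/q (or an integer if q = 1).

1. E_x = -1  [2·signedArea(ECD) = 0 ∩ ED · BA = 11376/65]
2. E_y = -18  [2·signedArea(ECD) = 0 ∩ ED · BA = 11376/65]
   → E = (-1, -18)

E = (-1, -18)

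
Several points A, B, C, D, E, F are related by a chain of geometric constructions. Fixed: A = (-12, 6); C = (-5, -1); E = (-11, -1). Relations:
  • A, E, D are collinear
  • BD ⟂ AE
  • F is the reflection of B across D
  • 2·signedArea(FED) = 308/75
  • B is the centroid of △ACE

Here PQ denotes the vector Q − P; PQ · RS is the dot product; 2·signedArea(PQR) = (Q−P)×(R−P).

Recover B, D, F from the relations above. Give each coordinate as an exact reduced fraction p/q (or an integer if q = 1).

1. B_x = -28/3  [B is the centroid of △ACE]
2. B_y = 4/3  [B is the centroid of △ACE]
   → B = (-28/3, 4/3)
3. D_x = -847/75  [A, E, D are collinear ∩ BD ⟂ AE]
4. D_y = 79/75  [A, E, D are collinear ∩ BD ⟂ AE]
   → D = (-847/75, 79/75)
5. F_x = -994/75  [F is the reflection of B across D]
6. F_y = 58/75  [F is the reflection of B across D]
   → F = (-994/75, 58/75)

B = (-28/3, 4/3)
D = (-847/75, 79/75)
F = (-994/75, 58/75)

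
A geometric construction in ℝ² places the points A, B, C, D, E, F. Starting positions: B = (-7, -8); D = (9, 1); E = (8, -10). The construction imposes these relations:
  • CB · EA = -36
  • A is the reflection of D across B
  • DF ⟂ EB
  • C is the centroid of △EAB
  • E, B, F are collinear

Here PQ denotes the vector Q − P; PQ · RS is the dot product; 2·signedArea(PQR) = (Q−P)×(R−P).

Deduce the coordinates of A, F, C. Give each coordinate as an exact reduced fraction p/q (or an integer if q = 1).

1. A_x = -23  [A is the reflection of D across B]
2. A_y = -17  [A is the reflection of D across B]
   → A = (-23, -17)
3. F_x = 1727/229  [E, B, F are collinear ∩ DF ⟂ EB]
4. F_y = -2276/229  [E, B, F are collinear ∩ DF ⟂ EB]
   → F = (1727/229, -2276/229)
5. C_x = -22/3  [C is the centroid of △EAB]
6. C_y = -35/3  [C is the centroid of △EAB]
   → C = (-22/3, -35/3)

A = (-23, -17)
C = (-22/3, -35/3)
F = (1727/229, -2276/229)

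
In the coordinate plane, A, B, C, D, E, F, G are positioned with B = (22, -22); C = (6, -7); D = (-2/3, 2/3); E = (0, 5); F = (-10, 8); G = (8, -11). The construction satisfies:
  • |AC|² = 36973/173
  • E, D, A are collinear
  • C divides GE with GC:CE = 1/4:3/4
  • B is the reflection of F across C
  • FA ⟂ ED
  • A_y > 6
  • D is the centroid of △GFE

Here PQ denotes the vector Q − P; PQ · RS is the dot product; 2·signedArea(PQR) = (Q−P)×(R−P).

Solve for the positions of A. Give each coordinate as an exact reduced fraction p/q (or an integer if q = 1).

1. A_x = 38/173  [E, D, A are collinear ∩ FA ⟂ ED]
2. A_y = 1112/173  [E, D, A are collinear ∩ FA ⟂ ED]
   → A = (38/173, 1112/173)

A = (38/173, 1112/173)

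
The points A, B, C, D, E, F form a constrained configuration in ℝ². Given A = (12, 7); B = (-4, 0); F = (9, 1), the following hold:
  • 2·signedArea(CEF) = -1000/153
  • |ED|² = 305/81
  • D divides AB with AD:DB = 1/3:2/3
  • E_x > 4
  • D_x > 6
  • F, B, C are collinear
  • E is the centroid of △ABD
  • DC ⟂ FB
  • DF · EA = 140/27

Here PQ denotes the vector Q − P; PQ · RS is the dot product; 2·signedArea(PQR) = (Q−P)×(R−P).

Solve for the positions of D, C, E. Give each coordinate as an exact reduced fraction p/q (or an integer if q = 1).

1. D_x = 20/3  [D divides AB with AD:DB = 1/3:2/3]
2. D_y = 14/3  [D divides AB with AD:DB = 1/3:2/3]
   → D = (20/3, 14/3)
3. C_x = 355/51  [F, B, C are collinear ∩ DC ⟂ FB]
4. C_y = 43/51  [F, B, C are collinear ∩ DC ⟂ FB]
   → C = (355/51, 43/51)
5. E_x = 44/9  [E is the centroid of △ABD]
6. E_y = 35/9  [E is the centroid of △ABD]
   → E = (44/9, 35/9)

C = (355/51, 43/51)
D = (20/3, 14/3)
E = (44/9, 35/9)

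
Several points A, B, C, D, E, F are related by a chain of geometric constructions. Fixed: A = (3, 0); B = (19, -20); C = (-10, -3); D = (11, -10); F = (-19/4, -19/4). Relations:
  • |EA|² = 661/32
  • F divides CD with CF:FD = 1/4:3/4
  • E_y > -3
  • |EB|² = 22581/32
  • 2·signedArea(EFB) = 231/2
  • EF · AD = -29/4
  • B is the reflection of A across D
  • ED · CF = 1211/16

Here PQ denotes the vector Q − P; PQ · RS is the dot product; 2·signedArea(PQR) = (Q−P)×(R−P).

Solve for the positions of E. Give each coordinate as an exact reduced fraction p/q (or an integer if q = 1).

1. E_x = -7/8  [ED · CF = 1211/16 ∩ 2·signedArea(EFB) = 231/2]
2. E_y = -19/8  [ED · CF = 1211/16 ∩ 2·signedArea(EFB) = 231/2]
   → E = (-7/8, -19/8)

E = (-7/8, -19/8)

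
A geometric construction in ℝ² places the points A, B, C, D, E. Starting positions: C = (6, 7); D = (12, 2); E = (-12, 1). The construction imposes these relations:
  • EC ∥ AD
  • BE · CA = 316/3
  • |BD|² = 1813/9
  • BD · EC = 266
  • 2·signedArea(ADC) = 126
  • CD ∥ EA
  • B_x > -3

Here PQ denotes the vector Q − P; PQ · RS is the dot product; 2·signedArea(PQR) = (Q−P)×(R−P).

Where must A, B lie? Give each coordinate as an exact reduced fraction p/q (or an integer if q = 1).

A = (-6, -4)
B = (-2, -1/3)

1. A_x = -6  [EC ∥ AD ∩ CD ∥ EA]
2. A_y = -4  [EC ∥ AD ∩ CD ∥ EA]
   → A = (-6, -4)
3. B_x = -2  [BD · EC = 266 ∩ BE · CA = 316/3]
4. B_y = -1/3  [BD · EC = 266 ∩ BE · CA = 316/3]
   → B = (-2, -1/3)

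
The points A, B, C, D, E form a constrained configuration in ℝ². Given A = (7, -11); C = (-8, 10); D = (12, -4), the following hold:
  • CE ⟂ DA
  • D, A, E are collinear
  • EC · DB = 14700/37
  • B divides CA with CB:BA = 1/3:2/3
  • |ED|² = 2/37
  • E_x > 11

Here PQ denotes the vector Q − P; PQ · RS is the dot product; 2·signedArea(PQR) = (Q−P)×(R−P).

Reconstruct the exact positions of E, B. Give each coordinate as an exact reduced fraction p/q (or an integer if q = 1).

1. E_x = 439/37  [D, A, E are collinear ∩ CE ⟂ DA]
2. E_y = -155/37  [D, A, E are collinear ∩ CE ⟂ DA]
   → E = (439/37, -155/37)
3. B_x = -3  [B divides CA with CB:BA = 1/3:2/3]
4. B_y = 3  [B divides CA with CB:BA = 1/3:2/3]
   → B = (-3, 3)

B = (-3, 3)
E = (439/37, -155/37)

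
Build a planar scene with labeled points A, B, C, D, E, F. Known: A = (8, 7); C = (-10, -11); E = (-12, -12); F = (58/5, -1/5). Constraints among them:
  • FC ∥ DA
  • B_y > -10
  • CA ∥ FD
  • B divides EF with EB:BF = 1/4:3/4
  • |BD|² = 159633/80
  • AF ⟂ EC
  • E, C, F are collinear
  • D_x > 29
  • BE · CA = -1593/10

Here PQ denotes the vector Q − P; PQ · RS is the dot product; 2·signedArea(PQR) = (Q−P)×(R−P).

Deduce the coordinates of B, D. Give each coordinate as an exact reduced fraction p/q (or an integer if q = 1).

1. B_x = -61/10  [B divides EF with EB:BF = 1/4:3/4]
2. B_y = -181/20  [B divides EF with EB:BF = 1/4:3/4]
   → B = (-61/10, -181/20)
3. D_x = 148/5  [FC ∥ DA ∩ CA ∥ FD]
4. D_y = 89/5  [FC ∥ DA ∩ CA ∥ FD]
   → D = (148/5, 89/5)

B = (-61/10, -181/20)
D = (148/5, 89/5)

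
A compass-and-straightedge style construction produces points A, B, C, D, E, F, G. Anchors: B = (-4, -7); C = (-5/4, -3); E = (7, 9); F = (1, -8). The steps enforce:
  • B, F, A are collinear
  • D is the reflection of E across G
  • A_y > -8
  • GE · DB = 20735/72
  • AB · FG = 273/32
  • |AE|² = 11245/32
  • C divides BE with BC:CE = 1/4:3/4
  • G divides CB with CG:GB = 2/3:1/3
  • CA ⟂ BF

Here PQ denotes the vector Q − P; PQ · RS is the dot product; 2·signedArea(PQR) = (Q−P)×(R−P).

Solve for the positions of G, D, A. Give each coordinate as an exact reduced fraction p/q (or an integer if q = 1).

1. G_x = -37/12  [G divides CB with CG:GB = 2/3:1/3]
2. G_y = -17/3  [G divides CB with CG:GB = 2/3:1/3]
   → G = (-37/12, -17/3)
3. D_x = -79/6  [D is the reflection of E across G]
4. D_y = -61/3  [D is the reflection of E across G]
   → D = (-79/6, -61/3)
5. A_x = -17/8  [B, F, A are collinear ∩ CA ⟂ BF]
6. A_y = -59/8  [B, F, A are collinear ∩ CA ⟂ BF]
   → A = (-17/8, -59/8)

A = (-17/8, -59/8)
D = (-79/6, -61/3)
G = (-37/12, -17/3)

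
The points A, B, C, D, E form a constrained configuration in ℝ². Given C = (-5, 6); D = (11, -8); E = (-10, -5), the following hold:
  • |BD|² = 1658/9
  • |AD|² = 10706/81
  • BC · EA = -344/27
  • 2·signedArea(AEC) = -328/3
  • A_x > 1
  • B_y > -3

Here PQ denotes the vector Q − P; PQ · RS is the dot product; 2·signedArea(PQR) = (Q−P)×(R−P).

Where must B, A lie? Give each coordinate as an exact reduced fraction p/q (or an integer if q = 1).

A = (14/9, -13/9)
B = (-4/3, -7/3)

1. A_x = 14/9  [line -11·x + 5·y + 73/3 = 0 ∩ |AD|² = 10706/81]
2. A_y = -13/9  [line -11·x + 5·y + 73/3 = 0 ∩ |AD|² = 10706/81]
   → A = (14/9, -13/9)
3. B_x = -4/3  [line -104/9·x + -32/9·y + -640/27 = 0 ∩ |BD|² = 1658/9]
4. B_y = -7/3  [line -104/9·x + -32/9·y + -640/27 = 0 ∩ |BD|² = 1658/9]
   → B = (-4/3, -7/3)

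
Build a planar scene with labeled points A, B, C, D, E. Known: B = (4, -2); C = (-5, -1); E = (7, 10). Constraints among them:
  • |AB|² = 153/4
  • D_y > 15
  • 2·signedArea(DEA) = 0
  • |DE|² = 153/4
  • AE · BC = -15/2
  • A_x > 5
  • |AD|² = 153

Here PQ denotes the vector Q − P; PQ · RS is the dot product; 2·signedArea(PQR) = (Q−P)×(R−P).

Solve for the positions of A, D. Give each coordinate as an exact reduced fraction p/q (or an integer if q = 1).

A = (11/2, 4)
D = (17/2, 16)

1. A_x = 11/2  [line 9·x + -1·y + -91/2 = 0 ∩ |AB|² = 153/4]
2. A_y = 4  [line 9·x + -1·y + -91/2 = 0 ∩ |AB|² = 153/4]
   → A = (11/2, 4)
3. D_x = 17/2  [line 6·x + -3/2·y + -27 = 0 ∩ |DE|² = 153/4]
4. D_y = 16  [line 6·x + -3/2·y + -27 = 0 ∩ |DE|² = 153/4]
   → D = (17/2, 16)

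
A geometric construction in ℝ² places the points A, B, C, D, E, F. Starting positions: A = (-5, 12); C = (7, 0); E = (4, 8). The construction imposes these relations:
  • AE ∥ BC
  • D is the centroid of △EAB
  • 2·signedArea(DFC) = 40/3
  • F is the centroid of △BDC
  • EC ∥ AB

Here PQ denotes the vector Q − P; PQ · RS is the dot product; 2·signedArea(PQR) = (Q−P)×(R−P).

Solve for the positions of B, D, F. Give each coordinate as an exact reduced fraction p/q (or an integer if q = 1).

1. B_x = -2  [AE ∥ BC ∩ EC ∥ AB]
2. B_y = 4  [AE ∥ BC ∩ EC ∥ AB]
   → B = (-2, 4)
3. D_x = -1  [D is the centroid of △EAB]
4. D_y = 8  [D is the centroid of △EAB]
   → D = (-1, 8)
5. F_x = 4/3  [F is the centroid of △BDC]
6. F_y = 4  [F is the centroid of △BDC]
   → F = (4/3, 4)

B = (-2, 4)
D = (-1, 8)
F = (4/3, 4)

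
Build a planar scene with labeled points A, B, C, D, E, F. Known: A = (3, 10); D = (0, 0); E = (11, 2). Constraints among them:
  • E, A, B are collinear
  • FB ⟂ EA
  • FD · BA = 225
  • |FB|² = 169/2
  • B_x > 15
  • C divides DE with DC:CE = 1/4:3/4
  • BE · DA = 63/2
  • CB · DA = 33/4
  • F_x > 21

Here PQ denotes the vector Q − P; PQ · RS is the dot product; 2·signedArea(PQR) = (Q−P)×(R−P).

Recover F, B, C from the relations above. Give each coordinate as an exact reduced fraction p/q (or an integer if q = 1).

1. B_x = 31/2  [E, A, B are collinear ∩ BE · DA = 63/2]
2. B_y = -5/2  [E, A, B are collinear ∩ BE · DA = 63/2]
   → B = (31/2, -5/2)
3. C_x = 11/4  [C divides DE with DC:CE = 1/4:3/4]
4. C_y = 1/2  [C divides DE with DC:CE = 1/4:3/4]
   → C = (11/4, 1/2)
5. F_x = 22  [line 25/2·x + -25/2·y + -225 = 0 ∩ |FB|² = 169/2]
6. F_y = 4  [line 25/2·x + -25/2·y + -225 = 0 ∩ |FB|² = 169/2]
   → F = (22, 4)

B = (31/2, -5/2)
C = (11/4, 1/2)
F = (22, 4)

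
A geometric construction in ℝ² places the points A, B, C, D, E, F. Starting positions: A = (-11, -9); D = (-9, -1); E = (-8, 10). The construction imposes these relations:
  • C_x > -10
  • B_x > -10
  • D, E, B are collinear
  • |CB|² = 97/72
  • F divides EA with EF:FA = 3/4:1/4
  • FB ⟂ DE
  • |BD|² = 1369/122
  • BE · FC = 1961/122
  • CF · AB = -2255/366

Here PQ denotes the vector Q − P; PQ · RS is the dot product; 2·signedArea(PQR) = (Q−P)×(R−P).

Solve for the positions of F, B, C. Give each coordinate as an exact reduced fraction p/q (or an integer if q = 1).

B = (-1135/122, -529/122)
C = (-6967/732, -2339/732)
F = (-41/4, -17/4)

1. F_x = -41/4  [F divides EA with EF:FA = 3/4:1/4]
2. F_y = -17/4  [F divides EA with EF:FA = 3/4:1/4]
   → F = (-41/4, -17/4)
3. B_x = -1135/122  [D, E, B are collinear ∩ FB ⟂ DE]
4. B_y = -529/122  [D, E, B are collinear ∩ FB ⟂ DE]
   → B = (-1135/122, -529/122)
5. C_x = -6967/732  [CF · AB = -2255/366 ∩ BE · FC = 1961/122]
6. C_y = -2339/732  [CF · AB = -2255/366 ∩ BE · FC = 1961/122]
   → C = (-6967/732, -2339/732)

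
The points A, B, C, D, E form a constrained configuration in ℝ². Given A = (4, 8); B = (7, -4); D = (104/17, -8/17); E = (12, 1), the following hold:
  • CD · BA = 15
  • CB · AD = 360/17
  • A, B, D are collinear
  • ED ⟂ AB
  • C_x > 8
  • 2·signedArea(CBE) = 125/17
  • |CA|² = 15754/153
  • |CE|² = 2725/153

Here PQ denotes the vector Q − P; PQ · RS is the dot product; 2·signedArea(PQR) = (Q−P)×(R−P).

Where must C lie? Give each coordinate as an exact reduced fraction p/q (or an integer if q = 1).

C = (427/51, -59/51)

1. C_x = 427/51  [2·signedArea(CBE) = 125/17 ∩ CD · BA = 15]
2. C_y = -59/51  [2·signedArea(CBE) = 125/17 ∩ CD · BA = 15]
   → C = (427/51, -59/51)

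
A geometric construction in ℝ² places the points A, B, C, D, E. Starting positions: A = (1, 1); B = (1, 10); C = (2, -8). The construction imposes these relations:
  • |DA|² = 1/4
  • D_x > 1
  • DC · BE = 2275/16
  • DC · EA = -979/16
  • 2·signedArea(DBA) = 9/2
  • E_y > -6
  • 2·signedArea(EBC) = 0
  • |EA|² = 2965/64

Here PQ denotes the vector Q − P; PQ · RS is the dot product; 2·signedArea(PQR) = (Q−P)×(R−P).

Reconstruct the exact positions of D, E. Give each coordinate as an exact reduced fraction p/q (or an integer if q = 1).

D = (3/2, 1)
E = (15/8, -23/4)

1. D_x = 3/2  [2·signedArea(DBA) = 9/2]
2. D_y = 1  [|DA|² = 1/4]
   → D = (3/2, 1)
3. E_x = 15/8  [DC · EA = -979/16 ∩ 2·signedArea(EBC) = 0]
4. E_y = -23/4  [DC · EA = -979/16 ∩ 2·signedArea(EBC) = 0]
   → E = (15/8, -23/4)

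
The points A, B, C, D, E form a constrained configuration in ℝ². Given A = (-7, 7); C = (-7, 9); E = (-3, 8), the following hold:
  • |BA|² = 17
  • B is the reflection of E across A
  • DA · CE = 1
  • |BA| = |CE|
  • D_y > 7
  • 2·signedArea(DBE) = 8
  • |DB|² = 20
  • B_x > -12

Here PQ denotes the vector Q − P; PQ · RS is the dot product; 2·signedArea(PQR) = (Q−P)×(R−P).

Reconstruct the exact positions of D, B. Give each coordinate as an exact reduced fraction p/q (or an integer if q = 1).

1. B_x = -11  [B is the reflection of E across A]
2. B_y = 6  [B is the reflection of E across A]
   → B = (-11, 6)
3. D_x = -7  [2·signedArea(DBE) = 8 ∩ DA · CE = 1]
4. D_y = 8  [2·signedArea(DBE) = 8 ∩ DA · CE = 1]
   → D = (-7, 8)

B = (-11, 6)
D = (-7, 8)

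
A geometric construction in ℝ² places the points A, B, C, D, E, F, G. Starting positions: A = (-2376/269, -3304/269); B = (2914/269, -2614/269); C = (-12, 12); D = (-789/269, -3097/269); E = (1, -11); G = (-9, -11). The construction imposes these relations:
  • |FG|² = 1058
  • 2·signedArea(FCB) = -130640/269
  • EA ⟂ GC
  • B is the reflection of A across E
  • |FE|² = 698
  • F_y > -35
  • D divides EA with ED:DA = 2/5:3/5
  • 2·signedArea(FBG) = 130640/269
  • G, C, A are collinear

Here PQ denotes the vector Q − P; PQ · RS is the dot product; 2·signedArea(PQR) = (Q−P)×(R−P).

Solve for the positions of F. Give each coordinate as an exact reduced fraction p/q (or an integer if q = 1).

1. F_x = 14  [2·signedArea(FCB) = -130640/269 ∩ 2·signedArea(FBG) = 130640/269]
2. F_y = -34  [2·signedArea(FCB) = -130640/269 ∩ 2·signedArea(FBG) = 130640/269]
   → F = (14, -34)

F = (14, -34)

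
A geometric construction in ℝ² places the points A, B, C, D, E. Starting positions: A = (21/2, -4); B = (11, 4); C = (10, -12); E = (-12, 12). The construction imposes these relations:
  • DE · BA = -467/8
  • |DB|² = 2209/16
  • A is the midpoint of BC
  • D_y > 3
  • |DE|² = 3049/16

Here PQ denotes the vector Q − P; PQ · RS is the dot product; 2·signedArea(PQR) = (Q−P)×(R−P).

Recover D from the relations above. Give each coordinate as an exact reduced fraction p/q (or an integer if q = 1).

1. D_x = -3/4  [line 1/2·x + 8·y + -253/8 = 0 ∩ |DB|² = 2209/16]
2. D_y = 4  [line 1/2·x + 8·y + -253/8 = 0 ∩ |DB|² = 2209/16]
   → D = (-3/4, 4)

D = (-3/4, 4)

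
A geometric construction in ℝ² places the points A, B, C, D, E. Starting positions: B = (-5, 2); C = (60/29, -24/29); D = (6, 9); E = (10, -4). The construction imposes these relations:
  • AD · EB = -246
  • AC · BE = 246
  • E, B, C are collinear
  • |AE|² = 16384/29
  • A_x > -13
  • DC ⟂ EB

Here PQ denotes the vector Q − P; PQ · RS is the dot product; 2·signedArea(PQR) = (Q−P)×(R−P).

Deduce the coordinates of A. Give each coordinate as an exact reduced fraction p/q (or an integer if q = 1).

1. A_x = -350/29  [line -15·x + 6·y + -210 = 0 ∩ |AE|² = 16384/29]
2. A_y = 140/29  [line -15·x + 6·y + -210 = 0 ∩ |AE|² = 16384/29]
   → A = (-350/29, 140/29)

A = (-350/29, 140/29)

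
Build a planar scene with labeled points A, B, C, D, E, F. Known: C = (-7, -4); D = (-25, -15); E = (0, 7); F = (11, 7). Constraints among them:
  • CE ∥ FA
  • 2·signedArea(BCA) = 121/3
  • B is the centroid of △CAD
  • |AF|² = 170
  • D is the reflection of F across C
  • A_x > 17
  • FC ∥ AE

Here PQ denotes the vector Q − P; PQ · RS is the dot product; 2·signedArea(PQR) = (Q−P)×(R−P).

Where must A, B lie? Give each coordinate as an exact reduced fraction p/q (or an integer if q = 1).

A = (18, 18)
B = (-14/3, -1/3)

1. A_x = 18  [FC ∥ AE ∩ CE ∥ FA]
2. A_y = 18  [FC ∥ AE ∩ CE ∥ FA]
   → A = (18, 18)
3. B_x = -14/3  [B is the centroid of △CAD]
4. B_y = -1/3  [B is the centroid of △CAD]
   → B = (-14/3, -1/3)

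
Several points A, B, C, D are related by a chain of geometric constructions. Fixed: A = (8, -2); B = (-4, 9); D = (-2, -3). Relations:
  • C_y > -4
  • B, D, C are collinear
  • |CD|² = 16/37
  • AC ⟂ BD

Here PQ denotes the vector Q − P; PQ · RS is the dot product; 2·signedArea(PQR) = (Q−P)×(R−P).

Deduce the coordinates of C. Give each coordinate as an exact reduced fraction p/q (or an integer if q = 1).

1. C_x = -70/37  [B, D, C are collinear ∩ AC ⟂ BD]
2. C_y = -135/37  [B, D, C are collinear ∩ AC ⟂ BD]
   → C = (-70/37, -135/37)

C = (-70/37, -135/37)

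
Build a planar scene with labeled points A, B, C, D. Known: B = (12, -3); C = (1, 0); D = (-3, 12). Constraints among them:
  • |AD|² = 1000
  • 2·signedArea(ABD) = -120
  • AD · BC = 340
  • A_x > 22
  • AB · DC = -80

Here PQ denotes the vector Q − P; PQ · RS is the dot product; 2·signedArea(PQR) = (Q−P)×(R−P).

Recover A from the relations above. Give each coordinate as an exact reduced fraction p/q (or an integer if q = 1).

1. A_x = 23  [AB · DC = -80 ∩ 2·signedArea(ABD) = -120]
2. A_y = -6  [AB · DC = -80 ∩ 2·signedArea(ABD) = -120]
   → A = (23, -6)

A = (23, -6)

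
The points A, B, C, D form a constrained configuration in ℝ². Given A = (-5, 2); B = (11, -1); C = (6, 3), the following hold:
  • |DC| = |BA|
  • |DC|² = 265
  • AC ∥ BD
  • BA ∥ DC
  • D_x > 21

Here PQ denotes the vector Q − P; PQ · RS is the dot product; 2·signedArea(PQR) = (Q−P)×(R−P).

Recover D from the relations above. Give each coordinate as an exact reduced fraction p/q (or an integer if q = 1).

1. D_x = 22  [BA ∥ DC ∩ AC ∥ BD]
2. D_y = 0  [BA ∥ DC ∩ AC ∥ BD]
   → D = (22, 0)

D = (22, 0)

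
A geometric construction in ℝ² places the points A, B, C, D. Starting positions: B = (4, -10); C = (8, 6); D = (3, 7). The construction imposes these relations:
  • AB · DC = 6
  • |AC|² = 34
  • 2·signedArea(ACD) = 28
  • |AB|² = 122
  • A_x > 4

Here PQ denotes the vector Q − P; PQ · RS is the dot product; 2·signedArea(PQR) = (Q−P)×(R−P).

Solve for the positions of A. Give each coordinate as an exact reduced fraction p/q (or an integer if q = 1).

1. A_x = 5  [2·signedArea(ACD) = 28 ∩ AB · DC = 6]
2. A_y = 1  [2·signedArea(ACD) = 28 ∩ AB · DC = 6]
   → A = (5, 1)

A = (5, 1)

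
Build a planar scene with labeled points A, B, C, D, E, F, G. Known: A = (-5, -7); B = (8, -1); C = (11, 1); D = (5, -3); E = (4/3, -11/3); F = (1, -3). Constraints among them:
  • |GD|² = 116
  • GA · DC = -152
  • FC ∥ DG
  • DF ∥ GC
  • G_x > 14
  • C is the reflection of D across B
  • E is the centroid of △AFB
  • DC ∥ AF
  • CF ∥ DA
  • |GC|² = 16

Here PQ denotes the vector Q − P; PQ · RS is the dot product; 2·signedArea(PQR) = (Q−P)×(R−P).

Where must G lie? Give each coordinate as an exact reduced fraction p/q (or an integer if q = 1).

1. G_x = 15  [DF ∥ GC ∩ FC ∥ DG]
2. G_y = 1  [DF ∥ GC ∩ FC ∥ DG]
   → G = (15, 1)

G = (15, 1)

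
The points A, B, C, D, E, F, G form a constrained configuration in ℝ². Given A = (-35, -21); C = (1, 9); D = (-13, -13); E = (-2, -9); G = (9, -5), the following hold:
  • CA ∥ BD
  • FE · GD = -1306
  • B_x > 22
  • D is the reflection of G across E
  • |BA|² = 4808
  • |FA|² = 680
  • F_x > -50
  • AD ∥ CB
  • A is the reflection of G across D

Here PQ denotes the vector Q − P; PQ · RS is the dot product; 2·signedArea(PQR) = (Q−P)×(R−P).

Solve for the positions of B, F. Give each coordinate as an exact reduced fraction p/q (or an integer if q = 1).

1. B_x = 23  [CA ∥ BD ∩ AD ∥ CB]
2. B_y = 17  [CA ∥ BD ∩ AD ∥ CB]
   → B = (23, 17)
3. F_x = -49  [line 22·x + 8·y + 1422 = 0 ∩ |FA|² = 680]
4. F_y = -43  [line 22·x + 8·y + 1422 = 0 ∩ |FA|² = 680]
   → F = (-49, -43)

B = (23, 17)
F = (-49, -43)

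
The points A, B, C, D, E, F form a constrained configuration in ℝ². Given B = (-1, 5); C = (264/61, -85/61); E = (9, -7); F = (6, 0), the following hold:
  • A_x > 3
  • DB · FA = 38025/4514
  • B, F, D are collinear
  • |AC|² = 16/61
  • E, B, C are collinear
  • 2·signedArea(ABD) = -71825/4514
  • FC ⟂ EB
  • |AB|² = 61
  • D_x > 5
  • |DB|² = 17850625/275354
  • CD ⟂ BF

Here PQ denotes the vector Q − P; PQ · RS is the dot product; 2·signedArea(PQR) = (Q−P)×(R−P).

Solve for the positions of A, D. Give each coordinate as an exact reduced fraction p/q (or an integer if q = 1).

1. D_x = 25061/4514  [B, F, D are collinear ∩ CD ⟂ BF]
2. D_y = 1445/4514  [B, F, D are collinear ∩ CD ⟂ BF]
   → D = (25061/4514, 1445/4514)
3. A_x = 4  [2·signedArea(ABD) = -71825/4514 ∩ DB · FA = 38025/4514]
4. A_y = -1  [2·signedArea(ABD) = -71825/4514 ∩ DB · FA = 38025/4514]
   → A = (4, -1)

A = (4, -1)
D = (25061/4514, 1445/4514)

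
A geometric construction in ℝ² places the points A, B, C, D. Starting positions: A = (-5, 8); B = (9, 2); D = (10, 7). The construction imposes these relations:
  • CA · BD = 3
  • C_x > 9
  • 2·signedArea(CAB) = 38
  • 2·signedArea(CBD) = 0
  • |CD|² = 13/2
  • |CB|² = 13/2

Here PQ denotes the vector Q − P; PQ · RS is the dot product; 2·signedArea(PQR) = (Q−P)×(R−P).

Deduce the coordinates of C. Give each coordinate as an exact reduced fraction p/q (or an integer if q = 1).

1. C_x = 19/2  [2·signedArea(CBD) = 0 ∩ CA · BD = 3]
2. C_y = 9/2  [2·signedArea(CBD) = 0 ∩ CA · BD = 3]
   → C = (19/2, 9/2)

C = (19/2, 9/2)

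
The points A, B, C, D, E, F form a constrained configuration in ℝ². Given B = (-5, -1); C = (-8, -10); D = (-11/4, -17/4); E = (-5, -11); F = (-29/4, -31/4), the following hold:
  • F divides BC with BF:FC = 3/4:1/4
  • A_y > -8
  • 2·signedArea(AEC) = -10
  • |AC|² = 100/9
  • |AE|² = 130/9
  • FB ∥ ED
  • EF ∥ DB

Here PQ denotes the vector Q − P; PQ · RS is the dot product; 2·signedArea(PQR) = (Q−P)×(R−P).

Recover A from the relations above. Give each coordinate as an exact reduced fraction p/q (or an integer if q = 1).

A = (-6, -22/3)

1. A_x = -6  [line -1·x + -3·y + -28 = 0 ∩ |AE|² = 130/9]
2. A_y = -22/3  [line -1·x + -3·y + -28 = 0 ∩ |AE|² = 130/9]
   → A = (-6, -22/3)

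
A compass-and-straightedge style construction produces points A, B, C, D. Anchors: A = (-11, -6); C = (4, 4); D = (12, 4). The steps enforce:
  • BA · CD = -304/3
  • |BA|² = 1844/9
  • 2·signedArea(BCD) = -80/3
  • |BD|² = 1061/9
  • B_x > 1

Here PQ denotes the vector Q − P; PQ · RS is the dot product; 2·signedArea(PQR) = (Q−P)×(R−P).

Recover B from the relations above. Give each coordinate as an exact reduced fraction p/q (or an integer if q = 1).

B = (5/3, 2/3)

1. B_x = 5/3  [BA · CD = -304/3 ∩ 2·signedArea(BCD) = -80/3]
2. B_y = 2/3  [BA · CD = -304/3 ∩ 2·signedArea(BCD) = -80/3]
   → B = (5/3, 2/3)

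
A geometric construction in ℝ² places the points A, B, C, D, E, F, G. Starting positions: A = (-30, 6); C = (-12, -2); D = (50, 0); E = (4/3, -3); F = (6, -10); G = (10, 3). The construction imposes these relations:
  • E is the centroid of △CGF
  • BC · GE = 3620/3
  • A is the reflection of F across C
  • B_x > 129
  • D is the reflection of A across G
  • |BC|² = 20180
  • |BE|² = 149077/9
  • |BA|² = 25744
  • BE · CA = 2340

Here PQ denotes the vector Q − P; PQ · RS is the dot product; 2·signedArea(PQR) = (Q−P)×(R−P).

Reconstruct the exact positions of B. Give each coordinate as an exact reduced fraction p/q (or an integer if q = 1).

1. B_x = 130  [BE · CA = 2340 ∩ BC · GE = 3620/3]
2. B_y = -6  [BE · CA = 2340 ∩ BC · GE = 3620/3]
   → B = (130, -6)

B = (130, -6)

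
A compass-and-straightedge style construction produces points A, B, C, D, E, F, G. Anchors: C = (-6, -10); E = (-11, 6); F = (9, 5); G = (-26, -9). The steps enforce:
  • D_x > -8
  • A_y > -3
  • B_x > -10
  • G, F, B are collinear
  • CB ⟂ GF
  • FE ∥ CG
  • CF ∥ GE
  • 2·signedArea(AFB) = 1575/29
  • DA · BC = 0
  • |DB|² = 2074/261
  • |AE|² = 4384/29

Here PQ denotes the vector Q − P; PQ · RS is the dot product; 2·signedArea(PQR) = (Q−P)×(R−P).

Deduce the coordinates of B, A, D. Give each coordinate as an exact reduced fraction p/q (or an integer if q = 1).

1. B_x = -264/29  [G, F, B are collinear ∩ CB ⟂ GF]
2. B_y = -65/29  [G, F, B are collinear ∩ CB ⟂ GF]
   → B = (-264/29, -65/29)
3. A_x = -59/29  [line 210/29·x + -525/29·y + -840/29 = 0 ∩ |AE|² = 4384/29]
4. A_y = -70/29  [line 210/29·x + -525/29·y + -840/29 = 0 ∩ |AE|² = 4384/29]
   → A = (-59/29, -70/29)
5. D_x = -23/3  [line -90/29·x + 225/29·y + 360/29 = 0 ∩ |DB|² = 2074/261]
6. D_y = -14/3  [line -90/29·x + 225/29·y + 360/29 = 0 ∩ |DB|² = 2074/261]
   → D = (-23/3, -14/3)

A = (-59/29, -70/29)
B = (-264/29, -65/29)
D = (-23/3, -14/3)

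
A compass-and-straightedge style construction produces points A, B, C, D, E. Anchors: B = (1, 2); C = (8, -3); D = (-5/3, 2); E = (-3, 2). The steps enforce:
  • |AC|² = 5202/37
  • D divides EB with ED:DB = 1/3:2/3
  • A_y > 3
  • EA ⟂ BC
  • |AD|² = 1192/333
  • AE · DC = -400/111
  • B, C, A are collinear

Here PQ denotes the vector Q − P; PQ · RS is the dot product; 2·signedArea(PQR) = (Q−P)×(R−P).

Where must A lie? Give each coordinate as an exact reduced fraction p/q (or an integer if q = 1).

1. A_x = -61/37  [B, C, A are collinear ∩ EA ⟂ BC]
2. A_y = 144/37  [B, C, A are collinear ∩ EA ⟂ BC]
   → A = (-61/37, 144/37)

A = (-61/37, 144/37)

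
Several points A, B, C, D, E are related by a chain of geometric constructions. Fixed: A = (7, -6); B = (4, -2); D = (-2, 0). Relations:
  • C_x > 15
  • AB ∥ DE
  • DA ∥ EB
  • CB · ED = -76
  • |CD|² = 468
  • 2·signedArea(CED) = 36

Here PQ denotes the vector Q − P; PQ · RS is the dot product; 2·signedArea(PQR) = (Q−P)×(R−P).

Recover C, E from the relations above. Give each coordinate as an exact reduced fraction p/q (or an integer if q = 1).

1. E_x = -5  [DA ∥ EB ∩ AB ∥ DE]
2. E_y = 4  [DA ∥ EB ∩ AB ∥ DE]
   → E = (-5, 4)
3. C_x = 16  [CB · ED = -76 ∩ 2·signedArea(CED) = 36]
4. C_y = -12  [CB · ED = -76 ∩ 2·signedArea(CED) = 36]
   → C = (16, -12)

C = (16, -12)
E = (-5, 4)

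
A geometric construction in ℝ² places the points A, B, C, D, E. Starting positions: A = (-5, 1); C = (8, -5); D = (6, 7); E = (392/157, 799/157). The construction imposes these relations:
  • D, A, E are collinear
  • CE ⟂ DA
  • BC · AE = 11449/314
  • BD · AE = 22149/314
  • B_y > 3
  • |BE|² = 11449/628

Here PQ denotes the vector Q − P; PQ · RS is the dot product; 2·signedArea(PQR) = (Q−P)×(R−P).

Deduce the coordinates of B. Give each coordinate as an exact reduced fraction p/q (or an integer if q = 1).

B = (-393/314, 478/157)

1. B_x = -393/314  [line -1177/157·x + -642/157·y + 963/314 = 0 ∩ |BE|² = 11449/628]
2. B_y = 478/157  [line -1177/157·x + -642/157·y + 963/314 = 0 ∩ |BE|² = 11449/628]
   → B = (-393/314, 478/157)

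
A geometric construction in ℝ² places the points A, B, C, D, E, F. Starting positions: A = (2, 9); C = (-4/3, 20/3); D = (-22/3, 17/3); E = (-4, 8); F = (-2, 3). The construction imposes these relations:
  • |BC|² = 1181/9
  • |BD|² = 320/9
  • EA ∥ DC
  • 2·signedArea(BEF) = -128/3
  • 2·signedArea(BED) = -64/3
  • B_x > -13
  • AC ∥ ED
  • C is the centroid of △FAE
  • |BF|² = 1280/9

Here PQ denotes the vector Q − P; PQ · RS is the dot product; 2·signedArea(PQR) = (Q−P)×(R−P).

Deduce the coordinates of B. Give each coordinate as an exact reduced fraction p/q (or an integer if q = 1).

1. B_x = -38/3  [2·signedArea(BED) = -64/3 ∩ 2·signedArea(BEF) = -128/3]
2. B_y = 25/3  [2·signedArea(BED) = -64/3 ∩ 2·signedArea(BEF) = -128/3]
   → B = (-38/3, 25/3)

B = (-38/3, 25/3)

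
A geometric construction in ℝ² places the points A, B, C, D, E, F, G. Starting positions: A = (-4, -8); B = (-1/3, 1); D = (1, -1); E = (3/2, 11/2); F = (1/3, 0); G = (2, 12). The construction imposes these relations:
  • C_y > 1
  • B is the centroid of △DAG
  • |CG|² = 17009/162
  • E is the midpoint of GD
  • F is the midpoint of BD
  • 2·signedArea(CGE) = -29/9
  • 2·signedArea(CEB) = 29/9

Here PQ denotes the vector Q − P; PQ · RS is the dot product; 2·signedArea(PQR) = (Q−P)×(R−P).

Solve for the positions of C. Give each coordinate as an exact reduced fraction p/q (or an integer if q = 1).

C = (13/18, 11/6)

1. C_x = 13/18  [2·signedArea(CGE) = -29/9 ∩ 2·signedArea(CEB) = 29/9]
2. C_y = 11/6  [2·signedArea(CGE) = -29/9 ∩ 2·signedArea(CEB) = 29/9]
   → C = (13/18, 11/6)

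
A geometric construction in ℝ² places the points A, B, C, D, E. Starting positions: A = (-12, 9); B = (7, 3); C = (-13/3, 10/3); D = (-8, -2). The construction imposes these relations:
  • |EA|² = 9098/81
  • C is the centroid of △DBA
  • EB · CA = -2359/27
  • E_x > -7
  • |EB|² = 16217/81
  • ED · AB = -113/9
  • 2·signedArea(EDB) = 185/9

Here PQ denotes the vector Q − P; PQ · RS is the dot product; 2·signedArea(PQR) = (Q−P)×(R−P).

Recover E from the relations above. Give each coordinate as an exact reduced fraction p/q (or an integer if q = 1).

E = (-61/9, -2/9)

1. E_x = -61/9  [2·signedArea(EDB) = 185/9 ∩ ED · AB = -113/9]
2. E_y = -2/9  [2·signedArea(EDB) = 185/9 ∩ ED · AB = -113/9]
   → E = (-61/9, -2/9)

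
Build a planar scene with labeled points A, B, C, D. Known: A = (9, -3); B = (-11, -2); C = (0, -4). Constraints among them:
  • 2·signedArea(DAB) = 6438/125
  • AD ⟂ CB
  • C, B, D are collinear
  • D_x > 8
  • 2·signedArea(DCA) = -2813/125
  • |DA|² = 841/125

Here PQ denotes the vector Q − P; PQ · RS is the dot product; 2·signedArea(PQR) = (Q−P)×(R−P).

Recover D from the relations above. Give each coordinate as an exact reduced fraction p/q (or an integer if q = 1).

D = (1067/125, -694/125)

1. D_x = 1067/125  [C, B, D are collinear ∩ AD ⟂ CB]
2. D_y = -694/125  [C, B, D are collinear ∩ AD ⟂ CB]
   → D = (1067/125, -694/125)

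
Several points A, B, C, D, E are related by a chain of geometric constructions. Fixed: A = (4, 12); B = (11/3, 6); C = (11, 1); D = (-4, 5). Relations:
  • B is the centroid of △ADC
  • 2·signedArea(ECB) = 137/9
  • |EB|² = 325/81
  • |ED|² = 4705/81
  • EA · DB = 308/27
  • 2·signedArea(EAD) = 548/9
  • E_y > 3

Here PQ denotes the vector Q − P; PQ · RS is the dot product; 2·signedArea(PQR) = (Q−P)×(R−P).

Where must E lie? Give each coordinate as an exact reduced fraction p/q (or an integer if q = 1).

1. E_x = 32/9  [2·signedArea(ECB) = 137/9 ∩ EA · DB = 308/27]
2. E_y = 4  [2·signedArea(ECB) = 137/9 ∩ EA · DB = 308/27]
   → E = (32/9, 4)

E = (32/9, 4)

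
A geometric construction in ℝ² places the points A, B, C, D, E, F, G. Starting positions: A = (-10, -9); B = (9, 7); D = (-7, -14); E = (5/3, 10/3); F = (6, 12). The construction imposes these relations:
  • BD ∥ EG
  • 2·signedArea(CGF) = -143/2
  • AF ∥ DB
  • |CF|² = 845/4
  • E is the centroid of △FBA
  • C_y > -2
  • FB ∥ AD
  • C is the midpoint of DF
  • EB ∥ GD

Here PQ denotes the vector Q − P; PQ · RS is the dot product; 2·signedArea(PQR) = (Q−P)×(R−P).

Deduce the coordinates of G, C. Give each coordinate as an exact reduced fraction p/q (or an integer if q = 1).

C = (-1/2, -1)
G = (-43/3, -53/3)

1. G_x = -43/3  [EB ∥ GD ∩ BD ∥ EG]
2. G_y = -53/3  [EB ∥ GD ∩ BD ∥ EG]
   → G = (-43/3, -53/3)
3. C_x = -1/2  [C is the midpoint of DF]
4. C_y = -1  [C is the midpoint of DF]
   → C = (-1/2, -1)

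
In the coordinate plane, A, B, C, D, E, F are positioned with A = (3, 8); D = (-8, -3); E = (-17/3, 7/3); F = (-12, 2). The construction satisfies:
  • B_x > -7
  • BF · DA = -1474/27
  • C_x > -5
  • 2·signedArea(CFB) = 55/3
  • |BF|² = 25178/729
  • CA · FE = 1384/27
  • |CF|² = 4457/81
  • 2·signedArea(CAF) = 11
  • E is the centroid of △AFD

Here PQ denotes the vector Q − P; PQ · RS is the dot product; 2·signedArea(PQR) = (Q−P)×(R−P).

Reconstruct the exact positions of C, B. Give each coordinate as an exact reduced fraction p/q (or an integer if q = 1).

1. C_x = -44/9  [CA · FE = 1384/27 ∩ 2·signedArea(CAF) = 11]
2. C_y = 37/9  [CA · FE = 1384/27 ∩ 2·signedArea(CAF) = 11]
   → C = (-44/9, 37/9)
3. B_x = -167/27  [2·signedArea(CFB) = 55/3 ∩ BF · DA = -1474/27]
4. B_y = 31/27  [2·signedArea(CFB) = 55/3 ∩ BF · DA = -1474/27]
   → B = (-167/27, 31/27)

B = (-167/27, 31/27)
C = (-44/9, 37/9)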